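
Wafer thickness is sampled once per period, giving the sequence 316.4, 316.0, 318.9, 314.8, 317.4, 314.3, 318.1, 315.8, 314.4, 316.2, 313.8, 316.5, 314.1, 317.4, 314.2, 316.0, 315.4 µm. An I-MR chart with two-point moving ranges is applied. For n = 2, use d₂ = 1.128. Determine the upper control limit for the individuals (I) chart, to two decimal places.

X̄ = (316.4 + 316.0 + 318.9 + 314.8 + 317.4 + 314.3 + 318.1 + 315.8 + 314.4 + 316.2 + 313.8 + 316.5 + 314.1 + 317.4 + 314.2 + 316.0 + 315.4) / 17 = 315.8647
Moving ranges: 0.4, 2.9, 4.1, 2.6, 3.1, 3.8, 2.3, 1.4, 1.8, 2.4, 2.7, 2.4, 3.3, 3.2, 1.8, 0.6; M̄R̄ = 38.8000 / 16 = 2.4250
UCL = X̄ + 3·M̄R̄/d₂ = 315.8647 + 3 × 2.4250 / 1.128 = 322.3142

322.31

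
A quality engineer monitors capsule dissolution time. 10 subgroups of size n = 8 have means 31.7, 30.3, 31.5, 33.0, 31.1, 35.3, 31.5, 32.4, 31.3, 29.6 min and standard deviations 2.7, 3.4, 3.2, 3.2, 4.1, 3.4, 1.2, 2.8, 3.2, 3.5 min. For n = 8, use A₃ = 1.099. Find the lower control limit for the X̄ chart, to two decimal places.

X̄̄ = (31.7 + 30.3 + 31.5 + 33.0 + 31.1 + 35.3 + 31.5 + 32.4 + 31.3 + 29.6) / 10 = 31.7700
s̄ = (2.7 + 3.4 + 3.2 + 3.2 + 4.1 + 3.4 + 1.2 + 2.8 + 3.2 + 3.5) / 10 = 3.0700
LCL = X̄̄ − A₃·s̄ = 31.7700 − 1.099 × 3.0700 = 28.3961

28.40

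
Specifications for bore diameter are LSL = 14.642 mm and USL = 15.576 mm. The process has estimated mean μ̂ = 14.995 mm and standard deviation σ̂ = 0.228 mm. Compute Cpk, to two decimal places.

Cpu = (USL − μ̂) / (3σ̂) = (15.576 − 14.995) / (3 × 0.228) = 0.8494; Cpl = (μ̂ − LSL) / (3σ̂) = (14.995 − 14.642) / (3 × 0.228) = 0.5161; Cpk = min(Cpu, Cpl) = 0.5161

0.52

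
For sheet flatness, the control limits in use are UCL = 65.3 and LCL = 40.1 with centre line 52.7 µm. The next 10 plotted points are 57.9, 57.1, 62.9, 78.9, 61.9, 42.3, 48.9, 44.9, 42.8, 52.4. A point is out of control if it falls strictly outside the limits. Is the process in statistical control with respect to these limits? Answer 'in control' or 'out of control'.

out of control

Compare each point to [40.1, 65.3]: sample 4 = 78.9 > UCL.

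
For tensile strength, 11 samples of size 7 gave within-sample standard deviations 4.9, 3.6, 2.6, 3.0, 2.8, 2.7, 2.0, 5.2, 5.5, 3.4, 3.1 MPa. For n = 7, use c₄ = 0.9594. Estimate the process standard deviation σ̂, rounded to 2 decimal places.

3.68

s̄ = (4.9 + 3.6 + 2.6 + 3.0 + 2.8 + 2.7 + 2.0 + 5.2 + 5.5 + 3.4 + 3.1) / 11 = 3.5273
σ̂ = s̄ / c₄ = 3.5273 / 0.9594 = 3.6765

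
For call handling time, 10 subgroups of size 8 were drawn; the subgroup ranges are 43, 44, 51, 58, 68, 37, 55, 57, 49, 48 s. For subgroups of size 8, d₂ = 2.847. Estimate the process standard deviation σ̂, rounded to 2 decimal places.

R̄ = (43 + 44 + 51 + 58 + 68 + 37 + 55 + 57 + 49 + 48) / 10 = 51.0000
σ̂ = R̄ / d₂ = 51.0000 / 2.847 = 17.9136

17.91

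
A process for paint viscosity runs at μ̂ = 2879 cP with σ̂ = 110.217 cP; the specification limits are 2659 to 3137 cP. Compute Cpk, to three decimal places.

0.665

Cpu = (USL − μ̂) / (3σ̂) = (3137 − 2879) / (3 × 110.217) = 0.7803; Cpl = (μ̂ − LSL) / (3σ̂) = (2879 − 2659) / (3 × 110.217) = 0.6654; Cpk = min(Cpu, Cpl) = 0.6654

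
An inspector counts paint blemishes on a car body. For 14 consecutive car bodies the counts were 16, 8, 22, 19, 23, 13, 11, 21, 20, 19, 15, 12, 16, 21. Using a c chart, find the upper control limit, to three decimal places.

29.174

c̄ = (16 + 8 + 22 + 19 + 23 + 13 + 11 + 21 + 20 + 19 + 15 + 12 + 16 + 21) / 14 = 236 / 14 = 16.8571
UCL = c̄ + 3√c̄ = 16.8571 + 3 × √16.8571 = 16.8571 + 3 × 4.1057 = 29.1744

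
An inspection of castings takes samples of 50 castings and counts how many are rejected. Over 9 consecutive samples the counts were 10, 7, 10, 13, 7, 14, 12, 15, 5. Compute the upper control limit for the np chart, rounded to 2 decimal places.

18.92

p̄ = Σdᵢ / (k·n) = 93 / (9 × 50) = 0.20667
UCL = np̄ + 3·√(np̄(1−p̄)) = 10.3333 + 3 × √(10.3333×0.79333) = 10.3333 + 3 × 2.8632 = 18.9229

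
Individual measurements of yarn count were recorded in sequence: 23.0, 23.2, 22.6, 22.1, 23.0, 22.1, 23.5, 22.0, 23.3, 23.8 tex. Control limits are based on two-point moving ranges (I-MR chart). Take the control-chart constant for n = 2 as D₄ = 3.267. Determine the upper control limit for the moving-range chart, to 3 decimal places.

Moving ranges: 0.2, 0.6, 0.5, 0.9, 0.9, 1.4, 1.5, 1.3, 0.5; M̄R̄ = 7.8000 / 9 = 0.8667
UCL_MR = D₄·M̄R̄ = 3.267 × 0.8667 = 2.8314

2.831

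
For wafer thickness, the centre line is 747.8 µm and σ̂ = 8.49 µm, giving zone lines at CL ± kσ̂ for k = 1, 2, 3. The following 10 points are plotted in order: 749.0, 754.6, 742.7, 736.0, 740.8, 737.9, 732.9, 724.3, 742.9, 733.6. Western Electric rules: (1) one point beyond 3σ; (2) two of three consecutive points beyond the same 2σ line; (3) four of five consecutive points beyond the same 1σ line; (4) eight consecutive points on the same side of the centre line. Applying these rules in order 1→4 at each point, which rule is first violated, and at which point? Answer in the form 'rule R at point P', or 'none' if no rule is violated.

Zone of each point (C = within 1σ̂, B = 1σ̂–2σ̂, A = 2σ̂–3σ̂, * = beyond 3σ̂; sign = side of CL): 1:+C, 2:+C, 3:-C, 4:-B, 5:-C, 6:-B, 7:-B, 8:-A, 9:-C, 10:-B
Rule 3 (four of five consecutive points beyond the same 1σ limit) is satisfied at point 8.

rule 3 at point 8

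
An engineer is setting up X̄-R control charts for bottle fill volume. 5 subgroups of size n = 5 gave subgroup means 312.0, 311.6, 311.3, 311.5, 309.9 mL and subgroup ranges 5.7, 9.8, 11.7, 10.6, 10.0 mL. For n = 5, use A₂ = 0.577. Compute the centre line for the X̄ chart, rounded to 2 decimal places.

X̄̄ = (312.0 + 311.6 + 311.3 + 311.5 + 309.9) / 5 = 1556.3000 / 5 = 311.2600
CL = X̄̄ = 311.2600

311.26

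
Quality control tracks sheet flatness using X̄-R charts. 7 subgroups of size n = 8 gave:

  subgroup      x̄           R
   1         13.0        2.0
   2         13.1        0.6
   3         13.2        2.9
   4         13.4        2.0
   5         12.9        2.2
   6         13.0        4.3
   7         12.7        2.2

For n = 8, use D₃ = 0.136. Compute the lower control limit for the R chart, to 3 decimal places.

R̄ = (2.0 + 0.6 + 2.9 + 2.0 + 2.2 + 4.3 + 2.2) / 7 = 16.2000 / 7 = 2.3143
LCL_R = D₃·R̄ = 0.136 × 2.3143 = 0.3147

0.315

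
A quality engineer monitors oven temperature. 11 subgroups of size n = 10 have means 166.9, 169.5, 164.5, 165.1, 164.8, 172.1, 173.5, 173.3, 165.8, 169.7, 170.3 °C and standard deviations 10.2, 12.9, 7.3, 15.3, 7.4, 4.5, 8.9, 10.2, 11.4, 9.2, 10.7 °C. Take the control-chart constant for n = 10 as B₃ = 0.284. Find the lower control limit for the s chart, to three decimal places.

2.788

s̄ = (10.2 + 12.9 + 7.3 + 15.3 + 7.4 + 4.5 + 8.9 + 10.2 + 11.4 + 9.2 + 10.7) / 11 = 9.8182
LCL_s = B₃·s̄ = 0.284 × 9.8182 = 2.7884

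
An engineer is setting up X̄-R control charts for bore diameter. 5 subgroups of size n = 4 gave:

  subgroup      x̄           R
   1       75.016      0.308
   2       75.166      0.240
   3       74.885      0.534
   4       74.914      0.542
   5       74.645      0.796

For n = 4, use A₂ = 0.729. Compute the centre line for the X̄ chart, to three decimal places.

X̄̄ = (75.016 + 75.166 + 74.885 + 74.914 + 74.645) / 5 = 374.6260 / 5 = 74.9252
CL = X̄̄ = 74.9252

74.925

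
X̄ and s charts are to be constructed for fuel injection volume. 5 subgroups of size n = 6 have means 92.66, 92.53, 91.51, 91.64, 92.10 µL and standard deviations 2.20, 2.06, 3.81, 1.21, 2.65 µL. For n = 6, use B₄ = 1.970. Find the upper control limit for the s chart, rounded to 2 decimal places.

s̄ = (2.20 + 2.06 + 3.81 + 1.21 + 2.65) / 5 = 2.3860
UCL_s = B₄·s̄ = 1.970 × 2.3860 = 4.7004

4.70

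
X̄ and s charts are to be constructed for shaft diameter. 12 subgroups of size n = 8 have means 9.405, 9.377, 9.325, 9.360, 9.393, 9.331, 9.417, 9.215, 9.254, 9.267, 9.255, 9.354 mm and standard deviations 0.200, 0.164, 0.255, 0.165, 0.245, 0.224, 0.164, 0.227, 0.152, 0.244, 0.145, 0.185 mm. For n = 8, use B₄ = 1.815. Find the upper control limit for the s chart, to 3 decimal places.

0.358

s̄ = (0.200 + 0.164 + 0.255 + 0.165 + 0.245 + 0.224 + 0.164 + 0.227 + 0.152 + 0.244 + 0.145 + 0.185) / 12 = 0.1975
UCL_s = B₄·s̄ = 1.815 × 0.1975 = 0.3585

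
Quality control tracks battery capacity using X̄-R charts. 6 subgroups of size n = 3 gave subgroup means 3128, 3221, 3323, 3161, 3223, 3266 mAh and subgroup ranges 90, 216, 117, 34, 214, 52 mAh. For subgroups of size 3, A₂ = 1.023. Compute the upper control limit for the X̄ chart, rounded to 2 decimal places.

X̄̄ = (3128 + 3221 + 3323 + 3161 + 3223 + 3266) / 6 = 19322.0000 / 6 = 3220.3333
R̄ = (90 + 216 + 117 + 34 + 214 + 52) / 6 = 723.0000 / 6 = 120.5000
UCL = X̄̄ + A₂·R̄ = 3220.3333 + 1.023 × 120.5000 = 3343.6048

3343.60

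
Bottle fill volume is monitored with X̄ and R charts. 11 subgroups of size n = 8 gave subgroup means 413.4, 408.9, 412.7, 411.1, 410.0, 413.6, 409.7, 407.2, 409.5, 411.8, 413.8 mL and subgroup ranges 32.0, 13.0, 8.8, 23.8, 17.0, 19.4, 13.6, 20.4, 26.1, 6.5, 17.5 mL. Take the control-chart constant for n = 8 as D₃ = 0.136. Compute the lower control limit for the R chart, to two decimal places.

2.45

R̄ = (32.0 + 13.0 + 8.8 + 23.8 + 17.0 + 19.4 + 13.6 + 20.4 + 26.1 + 6.5 + 17.5) / 11 = 198.1000 / 11 = 18.0091
LCL_R = D₃·R̄ = 0.136 × 18.0091 = 2.4492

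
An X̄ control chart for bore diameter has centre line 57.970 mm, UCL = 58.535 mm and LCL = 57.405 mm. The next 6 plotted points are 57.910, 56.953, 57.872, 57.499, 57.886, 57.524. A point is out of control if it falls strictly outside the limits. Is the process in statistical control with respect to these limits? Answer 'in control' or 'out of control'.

Compare each point to [57.405, 58.535]: sample 2 = 56.953 < LCL.

out of control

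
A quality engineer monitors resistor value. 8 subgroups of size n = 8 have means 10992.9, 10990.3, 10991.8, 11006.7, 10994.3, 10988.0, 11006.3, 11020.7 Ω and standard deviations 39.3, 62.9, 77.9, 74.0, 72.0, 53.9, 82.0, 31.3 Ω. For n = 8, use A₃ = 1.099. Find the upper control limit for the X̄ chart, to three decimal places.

X̄̄ = (10992.9 + 10990.3 + 10991.8 + 11006.7 + 10994.3 + 10988.0 + 11006.3 + 11020.7) / 8 = 10998.8750
s̄ = (39.3 + 62.9 + 77.9 + 74.0 + 72.0 + 53.9 + 82.0 + 31.3) / 8 = 61.6625
UCL = X̄̄ + A₃·s̄ = 10998.8750 + 1.099 × 61.6625 = 11066.6421

11066.642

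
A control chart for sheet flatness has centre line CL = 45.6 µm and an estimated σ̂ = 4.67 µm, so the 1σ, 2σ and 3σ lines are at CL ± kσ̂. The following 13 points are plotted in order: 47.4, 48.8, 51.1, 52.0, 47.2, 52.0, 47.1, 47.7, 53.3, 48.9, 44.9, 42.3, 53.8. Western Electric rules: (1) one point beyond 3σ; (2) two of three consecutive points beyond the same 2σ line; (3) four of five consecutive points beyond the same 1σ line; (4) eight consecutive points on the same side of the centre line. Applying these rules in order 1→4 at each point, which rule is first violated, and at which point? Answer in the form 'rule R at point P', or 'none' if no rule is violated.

Zone of each point (C = within 1σ̂, B = 1σ̂–2σ̂, A = 2σ̂–3σ̂, * = beyond 3σ̂; sign = side of CL): 1:+C, 2:+C, 3:+B, 4:+B, 5:+C, 6:+B, 7:+C, 8:+C, 9:+B, 10:+C, 11:-C, 12:-C, 13:+B
Rule 4 (eight consecutive points on the same side of the centre line) is satisfied at point 8.

rule 4 at point 8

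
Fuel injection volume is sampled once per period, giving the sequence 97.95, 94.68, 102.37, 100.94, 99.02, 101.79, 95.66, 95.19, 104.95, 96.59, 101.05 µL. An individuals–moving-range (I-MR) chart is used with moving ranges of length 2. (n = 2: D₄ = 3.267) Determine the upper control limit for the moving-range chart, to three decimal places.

15.113

Moving ranges: 3.27, 7.69, 1.43, 1.92, 2.77, 6.13, 0.47, 9.76, 8.36, 4.46; M̄R̄ = 46.2600 / 10 = 4.6260
UCL_MR = D₄·M̄R̄ = 3.267 × 4.6260 = 15.1131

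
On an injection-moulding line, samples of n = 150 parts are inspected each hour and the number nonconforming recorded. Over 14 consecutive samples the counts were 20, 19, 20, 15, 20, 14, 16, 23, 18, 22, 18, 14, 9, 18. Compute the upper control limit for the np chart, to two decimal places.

29.39

p̄ = Σdᵢ / (k·n) = 246 / (14 × 150) = 0.11714
UCL = np̄ + 3·√(np̄(1−p̄)) = 17.5714 + 3 × √(17.5714×0.88286) = 17.5714 + 3 × 3.9387 = 29.3874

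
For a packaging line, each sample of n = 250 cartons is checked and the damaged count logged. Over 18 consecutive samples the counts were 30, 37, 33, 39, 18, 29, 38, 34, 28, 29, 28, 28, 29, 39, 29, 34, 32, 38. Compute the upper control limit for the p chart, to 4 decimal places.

p̄ = Σdᵢ / (k·n) = 572 / (18 × 250) = 0.12711
UCL = p̄ + 3·√(p̄(1−p̄)/n) = 0.12711 + 3 × √(0.12711×0.87289/250) = 0.12711 + 3 × 0.02107 = 0.19031

0.1903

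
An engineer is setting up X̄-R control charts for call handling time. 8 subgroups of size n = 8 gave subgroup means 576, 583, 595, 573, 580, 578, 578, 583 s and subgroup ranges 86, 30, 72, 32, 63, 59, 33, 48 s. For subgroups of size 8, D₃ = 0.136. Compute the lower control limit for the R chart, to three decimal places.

R̄ = (86 + 30 + 72 + 32 + 63 + 59 + 33 + 48) / 8 = 423.0000 / 8 = 52.8750
LCL_R = D₃·R̄ = 0.136 × 52.8750 = 7.1910

7.191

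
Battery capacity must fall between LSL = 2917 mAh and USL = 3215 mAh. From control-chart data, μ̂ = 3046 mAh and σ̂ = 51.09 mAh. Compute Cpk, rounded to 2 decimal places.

Cpu = (USL − μ̂) / (3σ̂) = (3215 − 3046) / (3 × 51.09) = 1.1026; Cpl = (μ̂ − LSL) / (3σ̂) = (3046 − 2917) / (3 × 51.09) = 0.8417; Cpk = min(Cpu, Cpl) = 0.8417

0.84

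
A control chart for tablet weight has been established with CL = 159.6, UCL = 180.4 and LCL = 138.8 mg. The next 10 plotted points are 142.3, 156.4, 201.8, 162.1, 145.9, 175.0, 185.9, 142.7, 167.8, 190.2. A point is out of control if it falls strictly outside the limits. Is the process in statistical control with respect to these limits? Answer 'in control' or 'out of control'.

Compare each point to [138.8, 180.4]: sample 3 = 201.8 > UCL; sample 7 = 185.9 > UCL; sample 10 = 190.2 > UCL.

out of control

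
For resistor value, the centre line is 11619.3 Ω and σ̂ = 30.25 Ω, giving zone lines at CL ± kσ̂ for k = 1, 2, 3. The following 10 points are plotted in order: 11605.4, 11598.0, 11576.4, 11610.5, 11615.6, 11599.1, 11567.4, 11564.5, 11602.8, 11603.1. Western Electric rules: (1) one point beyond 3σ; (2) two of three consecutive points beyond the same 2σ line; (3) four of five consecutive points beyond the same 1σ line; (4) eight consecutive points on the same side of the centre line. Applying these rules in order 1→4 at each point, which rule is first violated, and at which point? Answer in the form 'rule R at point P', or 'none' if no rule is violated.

Zone of each point (C = within 1σ̂, B = 1σ̂–2σ̂, A = 2σ̂–3σ̂, * = beyond 3σ̂; sign = side of CL): 1:-C, 2:-C, 3:-B, 4:-C, 5:-C, 6:-C, 7:-B, 8:-B, 9:-C, 10:-C
Rule 4 (eight consecutive points on the same side of the centre line) is satisfied at point 8.

rule 4 at point 8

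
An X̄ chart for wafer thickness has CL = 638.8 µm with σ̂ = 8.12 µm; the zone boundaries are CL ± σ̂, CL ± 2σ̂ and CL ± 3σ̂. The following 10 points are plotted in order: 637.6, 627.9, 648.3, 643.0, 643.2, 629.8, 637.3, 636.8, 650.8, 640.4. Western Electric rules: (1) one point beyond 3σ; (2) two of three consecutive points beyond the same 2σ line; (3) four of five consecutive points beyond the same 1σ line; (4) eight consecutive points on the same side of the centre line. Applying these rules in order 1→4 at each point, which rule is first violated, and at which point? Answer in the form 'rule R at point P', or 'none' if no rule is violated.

Zone of each point (C = within 1σ̂, B = 1σ̂–2σ̂, A = 2σ̂–3σ̂, * = beyond 3σ̂; sign = side of CL): 1:-C, 2:-B, 3:+B, 4:+C, 5:+C, 6:-B, 7:-C, 8:-C, 9:+B, 10:+C
No rule fires across all 10 points.

none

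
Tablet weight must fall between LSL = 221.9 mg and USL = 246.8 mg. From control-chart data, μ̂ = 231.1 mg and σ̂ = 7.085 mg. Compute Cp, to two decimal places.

Cp = (USL − LSL) / (6σ̂) = (246.8 − 221.9) / (6 × 7.085) = 24.9000 / 42.5100 = 0.5857

0.59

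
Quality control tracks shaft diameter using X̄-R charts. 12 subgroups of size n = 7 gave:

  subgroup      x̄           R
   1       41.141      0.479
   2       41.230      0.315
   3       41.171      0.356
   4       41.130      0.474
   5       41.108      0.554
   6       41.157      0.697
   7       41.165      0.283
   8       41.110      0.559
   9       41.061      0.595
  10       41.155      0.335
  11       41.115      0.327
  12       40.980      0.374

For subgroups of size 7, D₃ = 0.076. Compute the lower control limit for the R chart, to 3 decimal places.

R̄ = (0.479 + 0.315 + 0.356 + 0.474 + 0.554 + 0.697 + 0.283 + 0.559 + 0.595 + 0.335 + 0.327 + 0.374) / 12 = 5.3480 / 12 = 0.4457
LCL_R = D₃·R̄ = 0.076 × 0.4457 = 0.0339

0.034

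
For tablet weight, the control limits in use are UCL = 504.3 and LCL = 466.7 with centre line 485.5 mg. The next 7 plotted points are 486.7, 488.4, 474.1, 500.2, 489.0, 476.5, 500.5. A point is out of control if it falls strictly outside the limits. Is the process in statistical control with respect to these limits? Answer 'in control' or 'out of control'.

All 7 points lie within [466.7, 504.3].

in control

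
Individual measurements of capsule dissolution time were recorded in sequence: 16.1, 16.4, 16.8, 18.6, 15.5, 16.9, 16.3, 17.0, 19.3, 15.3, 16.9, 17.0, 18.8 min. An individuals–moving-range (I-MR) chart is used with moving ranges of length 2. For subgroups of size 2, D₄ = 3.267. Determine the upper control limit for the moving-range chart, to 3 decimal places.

Moving ranges: 0.3, 0.4, 1.8, 3.1, 1.4, 0.6, 0.7, 2.3, 4.0, 1.6, 0.1, 1.8; M̄R̄ = 18.1000 / 12 = 1.5083
UCL_MR = D₄·M̄R̄ = 3.267 × 1.5083 = 4.9277

4.928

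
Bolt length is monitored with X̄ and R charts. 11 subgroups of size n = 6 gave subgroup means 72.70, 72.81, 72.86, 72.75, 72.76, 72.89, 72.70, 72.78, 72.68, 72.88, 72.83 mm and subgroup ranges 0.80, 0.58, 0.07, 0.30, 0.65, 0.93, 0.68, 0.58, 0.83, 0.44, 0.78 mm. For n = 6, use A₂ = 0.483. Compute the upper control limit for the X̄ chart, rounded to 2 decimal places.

X̄̄ = (72.70 + 72.81 + 72.86 + 72.75 + 72.76 + 72.89 + 72.70 + 72.78 + 72.68 + 72.88 + 72.83) / 11 = 800.6400 / 11 = 72.7855
R̄ = (0.80 + 0.58 + 0.07 + 0.30 + 0.65 + 0.93 + 0.68 + 0.58 + 0.83 + 0.44 + 0.78) / 11 = 6.6400 / 11 = 0.6036
UCL = X̄̄ + A₂·R̄ = 72.7855 + 0.483 × 0.6036 = 73.0770

73.08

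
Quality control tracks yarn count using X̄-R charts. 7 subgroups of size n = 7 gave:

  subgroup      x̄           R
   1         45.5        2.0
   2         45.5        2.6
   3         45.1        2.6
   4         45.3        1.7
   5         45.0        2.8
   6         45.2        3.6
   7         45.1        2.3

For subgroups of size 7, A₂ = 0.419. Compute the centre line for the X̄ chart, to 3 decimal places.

X̄̄ = (45.5 + 45.5 + 45.1 + 45.3 + 45.0 + 45.2 + 45.1) / 7 = 316.7000 / 7 = 45.2429
CL = X̄̄ = 45.2429

45.243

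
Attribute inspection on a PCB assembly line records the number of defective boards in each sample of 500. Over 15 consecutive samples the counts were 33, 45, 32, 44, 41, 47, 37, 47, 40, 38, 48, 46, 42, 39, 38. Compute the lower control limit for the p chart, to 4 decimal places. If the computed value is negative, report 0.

p̄ = Σdᵢ / (k·n) = 617 / (15 × 500) = 0.08227
LCL = p̄ − 3·√(p̄(1−p̄)/n) = 0.08227 − 3 × 0.01229 = 0.04540

0.0454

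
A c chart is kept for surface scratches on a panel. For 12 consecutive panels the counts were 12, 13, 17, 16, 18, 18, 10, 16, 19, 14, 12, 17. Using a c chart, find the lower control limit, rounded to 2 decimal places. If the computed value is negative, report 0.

c̄ = (12 + 13 + 17 + 16 + 18 + 18 + 10 + 16 + 19 + 14 + 12 + 17) / 12 = 182 / 12 = 15.1667
LCL = c̄ − 3√c̄ = 15.1667 − 3 × 3.8944 = 3.4833

3.48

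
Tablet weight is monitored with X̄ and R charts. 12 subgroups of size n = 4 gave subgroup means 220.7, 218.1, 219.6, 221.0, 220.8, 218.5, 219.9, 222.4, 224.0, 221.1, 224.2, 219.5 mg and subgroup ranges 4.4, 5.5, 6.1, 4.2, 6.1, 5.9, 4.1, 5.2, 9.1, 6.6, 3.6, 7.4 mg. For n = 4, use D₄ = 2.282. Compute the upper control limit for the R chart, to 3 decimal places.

R̄ = (4.4 + 5.5 + 6.1 + 4.2 + 6.1 + 5.9 + 4.1 + 5.2 + 9.1 + 6.6 + 3.6 + 7.4) / 12 = 68.2000 / 12 = 5.6833
UCL_R = D₄·R̄ = 2.282 × 5.6833 = 12.9694

12.969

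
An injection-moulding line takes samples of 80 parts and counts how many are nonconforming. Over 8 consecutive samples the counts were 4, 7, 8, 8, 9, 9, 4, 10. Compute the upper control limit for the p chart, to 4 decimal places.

0.1892

p̄ = Σdᵢ / (k·n) = 59 / (8 × 80) = 0.09219
UCL = p̄ + 3·√(p̄(1−p̄)/n) = 0.09219 + 3 × √(0.09219×0.90781/80) = 0.09219 + 3 × 0.03234 = 0.18922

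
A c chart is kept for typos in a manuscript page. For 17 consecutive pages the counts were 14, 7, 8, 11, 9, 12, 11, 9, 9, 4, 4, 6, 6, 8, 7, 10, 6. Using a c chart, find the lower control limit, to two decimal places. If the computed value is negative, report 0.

c̄ = (14 + 7 + 8 + 11 + 9 + 12 + 11 + 9 + 9 + 4 + 4 + 6 + 6 + 8 + 7 + 10 + 6) / 17 = 141 / 17 = 8.2941
LCL = c̄ − 3√c̄ = 8.2941 − 3 × 2.8800 = -0.3457 → 0 (cannot be negative)

0.00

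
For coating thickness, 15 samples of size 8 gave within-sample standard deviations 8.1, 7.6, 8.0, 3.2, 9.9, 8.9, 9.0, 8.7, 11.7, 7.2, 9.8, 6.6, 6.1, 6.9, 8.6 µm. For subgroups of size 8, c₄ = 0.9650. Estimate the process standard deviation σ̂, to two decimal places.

s̄ = (8.1 + 7.6 + 8.0 + 3.2 + 9.9 + 8.9 + 9.0 + 8.7 + 11.7 + 7.2 + 9.8 + 6.6 + 6.1 + 6.9 + 8.6) / 15 = 8.0200
σ̂ = s̄ / c₄ = 8.0200 / 0.9650 = 8.3109

8.31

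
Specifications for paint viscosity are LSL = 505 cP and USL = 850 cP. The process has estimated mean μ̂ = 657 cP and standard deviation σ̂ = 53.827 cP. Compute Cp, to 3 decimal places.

1.068

Cp = (USL − LSL) / (6σ̂) = (850 − 505) / (6 × 53.827) = 345.0000 / 322.9620 = 1.0682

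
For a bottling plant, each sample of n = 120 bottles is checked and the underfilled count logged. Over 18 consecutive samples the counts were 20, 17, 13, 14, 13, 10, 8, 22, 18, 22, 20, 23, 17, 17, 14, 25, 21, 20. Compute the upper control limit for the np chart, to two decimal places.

p̄ = Σdᵢ / (k·n) = 314 / (18 × 120) = 0.14537
UCL = np̄ + 3·√(np̄(1−p̄)) = 17.4444 + 3 × √(17.4444×0.85463) = 17.4444 + 3 × 3.8612 = 29.0279

29.03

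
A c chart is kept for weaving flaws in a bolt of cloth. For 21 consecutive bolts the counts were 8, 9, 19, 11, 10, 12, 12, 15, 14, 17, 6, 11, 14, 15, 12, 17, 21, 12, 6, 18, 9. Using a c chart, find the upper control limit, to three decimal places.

23.479

c̄ = (8 + 9 + 19 + 11 + 10 + 12 + 12 + 15 + 14 + 17 + 6 + 11 + 14 + 15 + 12 + 17 + 21 + 12 + 6 + 18 + 9) / 21 = 268 / 21 = 12.7619
UCL = c̄ + 3√c̄ = 12.7619 + 3 × √12.7619 = 12.7619 + 3 × 3.5724 = 23.4790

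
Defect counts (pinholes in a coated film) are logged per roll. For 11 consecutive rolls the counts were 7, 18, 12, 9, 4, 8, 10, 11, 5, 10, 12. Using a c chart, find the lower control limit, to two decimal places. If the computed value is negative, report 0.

c̄ = (7 + 18 + 12 + 9 + 4 + 8 + 10 + 11 + 5 + 10 + 12) / 11 = 106 / 11 = 9.6364
LCL = c̄ − 3√c̄ = 9.6364 − 3 × 3.1042 = 0.3236

0.32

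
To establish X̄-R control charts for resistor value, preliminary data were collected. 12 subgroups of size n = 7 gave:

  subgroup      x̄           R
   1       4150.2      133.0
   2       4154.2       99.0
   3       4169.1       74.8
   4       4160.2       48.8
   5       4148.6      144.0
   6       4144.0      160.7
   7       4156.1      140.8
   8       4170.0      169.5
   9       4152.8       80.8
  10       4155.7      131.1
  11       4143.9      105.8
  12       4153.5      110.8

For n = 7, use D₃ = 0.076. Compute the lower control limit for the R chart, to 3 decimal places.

8.861

R̄ = (133.0 + 99.0 + 74.8 + 48.8 + 144.0 + 160.7 + 140.8 + 169.5 + 80.8 + 131.1 + 105.8 + 110.8) / 12 = 1399.1000 / 12 = 116.5917
LCL_R = D₃·R̄ = 0.076 × 116.5917 = 8.8610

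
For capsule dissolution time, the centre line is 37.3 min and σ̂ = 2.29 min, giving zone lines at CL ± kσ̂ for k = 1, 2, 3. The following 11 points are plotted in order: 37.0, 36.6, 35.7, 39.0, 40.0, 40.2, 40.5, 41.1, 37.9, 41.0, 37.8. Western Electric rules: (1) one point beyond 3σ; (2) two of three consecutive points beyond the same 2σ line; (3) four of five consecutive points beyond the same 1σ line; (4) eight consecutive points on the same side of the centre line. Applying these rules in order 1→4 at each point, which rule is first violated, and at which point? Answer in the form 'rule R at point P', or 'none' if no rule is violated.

Zone of each point (C = within 1σ̂, B = 1σ̂–2σ̂, A = 2σ̂–3σ̂, * = beyond 3σ̂; sign = side of CL): 1:-C, 2:-C, 3:-C, 4:+C, 5:+B, 6:+B, 7:+B, 8:+B, 9:+C, 10:+B, 11:+C
Rule 3 (four of five consecutive points beyond the same 1σ limit) is satisfied at point 8.

rule 3 at point 8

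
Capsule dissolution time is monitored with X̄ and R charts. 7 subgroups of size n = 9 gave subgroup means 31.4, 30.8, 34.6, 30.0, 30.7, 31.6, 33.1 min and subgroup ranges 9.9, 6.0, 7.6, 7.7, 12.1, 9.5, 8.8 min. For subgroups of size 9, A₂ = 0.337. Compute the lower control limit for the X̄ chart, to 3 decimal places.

X̄̄ = (31.4 + 30.8 + 34.6 + 30.0 + 30.7 + 31.6 + 33.1) / 7 = 222.2000 / 7 = 31.7429
R̄ = (9.9 + 6.0 + 7.6 + 7.7 + 12.1 + 9.5 + 8.8) / 7 = 61.6000 / 7 = 8.8000
LCL = X̄̄ − A₂·R̄ = 31.7429 − 0.337 × 8.8000 = 28.7773

28.777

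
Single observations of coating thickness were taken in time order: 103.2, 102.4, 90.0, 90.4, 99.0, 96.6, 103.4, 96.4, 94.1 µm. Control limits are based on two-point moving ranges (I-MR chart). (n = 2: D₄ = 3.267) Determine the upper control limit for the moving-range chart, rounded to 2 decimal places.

16.62

Moving ranges: 0.8, 12.4, 0.4, 8.6, 2.4, 6.8, 7.0, 2.3; M̄R̄ = 40.7000 / 8 = 5.0875
UCL_MR = D₄·M̄R̄ = 3.267 × 5.0875 = 16.6209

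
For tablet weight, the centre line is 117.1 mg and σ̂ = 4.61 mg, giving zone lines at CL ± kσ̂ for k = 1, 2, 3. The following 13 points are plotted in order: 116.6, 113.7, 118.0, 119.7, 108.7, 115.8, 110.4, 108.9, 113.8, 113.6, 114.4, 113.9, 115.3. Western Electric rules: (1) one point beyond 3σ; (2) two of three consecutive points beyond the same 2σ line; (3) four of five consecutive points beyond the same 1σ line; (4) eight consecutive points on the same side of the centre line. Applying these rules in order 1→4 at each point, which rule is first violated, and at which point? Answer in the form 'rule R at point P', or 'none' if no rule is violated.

rule 4 at point 12

Zone of each point (C = within 1σ̂, B = 1σ̂–2σ̂, A = 2σ̂–3σ̂, * = beyond 3σ̂; sign = side of CL): 1:-C, 2:-C, 3:+C, 4:+C, 5:-B, 6:-C, 7:-B, 8:-B, 9:-C, 10:-C, 11:-C, 12:-C, 13:-C
Rule 4 (eight consecutive points on the same side of the centre line) is satisfied at point 12.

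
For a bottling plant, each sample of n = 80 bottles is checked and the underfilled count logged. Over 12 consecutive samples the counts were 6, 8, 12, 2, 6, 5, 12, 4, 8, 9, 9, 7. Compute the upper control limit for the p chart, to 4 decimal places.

0.1885

p̄ = Σdᵢ / (k·n) = 88 / (12 × 80) = 0.09167
UCL = p̄ + 3·√(p̄(1−p̄)/n) = 0.09167 + 3 × √(0.09167×0.90833/80) = 0.09167 + 3 × 0.03226 = 0.18845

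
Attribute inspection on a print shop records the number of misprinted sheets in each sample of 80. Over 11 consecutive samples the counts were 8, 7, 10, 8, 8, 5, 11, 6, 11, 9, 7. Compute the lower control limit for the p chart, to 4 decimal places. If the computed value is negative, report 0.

p̄ = Σdᵢ / (k·n) = 90 / (11 × 80) = 0.10227
LCL = p̄ − 3·√(p̄(1−p̄)/n) = 0.10227 − 3 × 0.03388 = 0.00064

0.0006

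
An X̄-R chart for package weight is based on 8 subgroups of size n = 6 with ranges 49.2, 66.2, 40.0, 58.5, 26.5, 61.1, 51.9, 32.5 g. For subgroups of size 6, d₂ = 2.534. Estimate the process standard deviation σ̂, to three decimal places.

R̄ = (49.2 + 66.2 + 40.0 + 58.5 + 26.5 + 61.1 + 51.9 + 32.5) / 8 = 48.2375
σ̂ = R̄ / d₂ = 48.2375 / 2.534 = 19.0361

19.036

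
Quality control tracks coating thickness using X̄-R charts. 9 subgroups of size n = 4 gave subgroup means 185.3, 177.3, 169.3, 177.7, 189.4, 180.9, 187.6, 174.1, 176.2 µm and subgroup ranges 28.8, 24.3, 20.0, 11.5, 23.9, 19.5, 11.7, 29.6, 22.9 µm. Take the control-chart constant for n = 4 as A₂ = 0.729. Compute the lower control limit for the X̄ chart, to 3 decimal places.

X̄̄ = (185.3 + 177.3 + 169.3 + 177.7 + 189.4 + 180.9 + 187.6 + 174.1 + 176.2) / 9 = 1617.8000 / 9 = 179.7556
R̄ = (28.8 + 24.3 + 20.0 + 11.5 + 23.9 + 19.5 + 11.7 + 29.6 + 22.9) / 9 = 192.2000 / 9 = 21.3556
LCL = X̄̄ − A₂·R̄ = 179.7556 − 0.729 × 21.3556 = 164.1874

164.187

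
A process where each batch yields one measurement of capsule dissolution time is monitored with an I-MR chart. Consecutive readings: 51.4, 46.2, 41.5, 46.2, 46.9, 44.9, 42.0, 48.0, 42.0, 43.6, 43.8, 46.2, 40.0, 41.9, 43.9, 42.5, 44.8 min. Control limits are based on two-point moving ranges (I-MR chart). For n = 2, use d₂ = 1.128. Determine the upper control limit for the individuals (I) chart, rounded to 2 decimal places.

52.80

X̄ = (51.4 + 46.2 + 41.5 + 46.2 + 46.9 + 44.9 + 42.0 + 48.0 + 42.0 + 43.6 + 43.8 + 46.2 + 40.0 + 41.9 + 43.9 + 42.5 + 44.8) / 17 = 44.4588
Moving ranges: 5.2, 4.7, 4.7, 0.7, 2.0, 2.9, 6.0, 6.0, 1.6, 0.2, 2.4, 6.2, 1.9, 2.0, 1.4, 2.3; M̄R̄ = 50.2000 / 16 = 3.1375
UCL = X̄ + 3·M̄R̄/d₂ = 44.4588 + 3 × 3.1375 / 1.128 = 52.8032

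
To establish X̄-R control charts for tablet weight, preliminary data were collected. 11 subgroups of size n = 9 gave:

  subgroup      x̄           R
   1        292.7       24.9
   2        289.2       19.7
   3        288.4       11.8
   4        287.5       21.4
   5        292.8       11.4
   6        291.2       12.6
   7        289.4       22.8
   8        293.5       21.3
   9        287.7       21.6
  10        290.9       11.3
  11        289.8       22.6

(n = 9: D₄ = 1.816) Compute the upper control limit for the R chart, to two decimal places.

33.25

R̄ = (24.9 + 19.7 + 11.8 + 21.4 + 11.4 + 12.6 + 22.8 + 21.3 + 21.6 + 11.3 + 22.6) / 11 = 201.4000 / 11 = 18.3091
UCL_R = D₄·R̄ = 1.816 × 18.3091 = 33.2493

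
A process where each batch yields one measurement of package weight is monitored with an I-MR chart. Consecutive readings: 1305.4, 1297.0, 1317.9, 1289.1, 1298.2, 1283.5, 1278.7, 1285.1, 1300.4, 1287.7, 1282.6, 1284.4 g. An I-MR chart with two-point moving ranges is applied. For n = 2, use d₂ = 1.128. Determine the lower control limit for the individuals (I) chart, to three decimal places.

1261.552

X̄ = (1305.4 + 1297.0 + 1317.9 + 1289.1 + 1298.2 + 1283.5 + 1278.7 + 1285.1 + 1300.4 + 1287.7 + 1282.6 + 1284.4) / 12 = 1292.5000
Moving ranges: 8.4, 20.9, 28.8, 9.1, 14.7, 4.8, 6.4, 15.3, 12.7, 5.1, 1.8; M̄R̄ = 128.0000 / 11 = 11.6364
LCL = X̄ − 3·M̄R̄/d₂ = 1292.5000 − 3 × 11.6364 / 1.128 = 1261.5522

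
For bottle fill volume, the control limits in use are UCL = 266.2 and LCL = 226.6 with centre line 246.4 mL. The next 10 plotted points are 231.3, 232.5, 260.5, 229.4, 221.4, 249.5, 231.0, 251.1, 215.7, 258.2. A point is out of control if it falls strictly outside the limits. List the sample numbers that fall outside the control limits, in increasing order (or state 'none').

5, 9

Compare each point to [226.6, 266.2]: sample 5 = 221.4 < LCL; sample 9 = 215.7 < LCL.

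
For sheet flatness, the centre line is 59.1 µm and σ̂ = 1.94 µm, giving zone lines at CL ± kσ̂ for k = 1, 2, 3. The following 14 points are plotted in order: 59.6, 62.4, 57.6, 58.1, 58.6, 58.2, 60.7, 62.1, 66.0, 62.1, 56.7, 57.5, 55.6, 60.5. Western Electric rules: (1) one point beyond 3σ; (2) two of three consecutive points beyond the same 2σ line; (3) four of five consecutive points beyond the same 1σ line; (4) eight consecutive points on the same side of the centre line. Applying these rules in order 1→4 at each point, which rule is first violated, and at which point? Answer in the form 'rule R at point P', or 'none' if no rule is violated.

Zone of each point (C = within 1σ̂, B = 1σ̂–2σ̂, A = 2σ̂–3σ̂, * = beyond 3σ̂; sign = side of CL): 1:+C, 2:+B, 3:-C, 4:-C, 5:-C, 6:-C, 7:+C, 8:+B, 9:+*, 10:+B, 11:-B, 12:-C, 13:-B, 14:+C
Rule 1 (one point beyond the 3σ limits) is satisfied at point 9.

rule 1 at point 9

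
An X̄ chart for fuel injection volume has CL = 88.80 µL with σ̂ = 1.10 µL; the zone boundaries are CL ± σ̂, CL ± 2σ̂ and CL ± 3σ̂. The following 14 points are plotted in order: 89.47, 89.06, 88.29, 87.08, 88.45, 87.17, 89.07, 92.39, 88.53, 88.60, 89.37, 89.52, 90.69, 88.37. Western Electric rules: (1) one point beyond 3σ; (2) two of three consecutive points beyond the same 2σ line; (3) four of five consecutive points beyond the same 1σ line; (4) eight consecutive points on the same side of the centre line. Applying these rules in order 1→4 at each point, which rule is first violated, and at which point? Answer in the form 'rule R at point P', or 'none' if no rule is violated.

rule 1 at point 8

Zone of each point (C = within 1σ̂, B = 1σ̂–2σ̂, A = 2σ̂–3σ̂, * = beyond 3σ̂; sign = side of CL): 1:+C, 2:+C, 3:-C, 4:-B, 5:-C, 6:-B, 7:+C, 8:+*, 9:-C, 10:-C, 11:+C, 12:+C, 13:+B, 14:-C
Rule 1 (one point beyond the 3σ limits) is satisfied at point 8.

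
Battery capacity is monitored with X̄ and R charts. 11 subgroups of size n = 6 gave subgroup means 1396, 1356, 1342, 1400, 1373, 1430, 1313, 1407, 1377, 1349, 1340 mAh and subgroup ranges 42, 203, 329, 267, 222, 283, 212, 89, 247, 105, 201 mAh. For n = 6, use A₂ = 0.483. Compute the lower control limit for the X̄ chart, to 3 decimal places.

X̄̄ = (1396 + 1356 + 1342 + 1400 + 1373 + 1430 + 1313 + 1407 + 1377 + 1349 + 1340) / 11 = 15083.0000 / 11 = 1371.1818
R̄ = (42 + 203 + 329 + 267 + 222 + 283 + 212 + 89 + 247 + 105 + 201) / 11 = 2200.0000 / 11 = 200.0000
LCL = X̄̄ − A₂·R̄ = 1371.1818 − 0.483 × 200.0000 = 1274.5818

1274.582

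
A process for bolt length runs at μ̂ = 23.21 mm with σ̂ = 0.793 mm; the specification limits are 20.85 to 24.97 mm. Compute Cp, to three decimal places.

0.866

Cp = (USL − LSL) / (6σ̂) = (24.97 − 20.85) / (6 × 0.793) = 4.1200 / 4.7580 = 0.8659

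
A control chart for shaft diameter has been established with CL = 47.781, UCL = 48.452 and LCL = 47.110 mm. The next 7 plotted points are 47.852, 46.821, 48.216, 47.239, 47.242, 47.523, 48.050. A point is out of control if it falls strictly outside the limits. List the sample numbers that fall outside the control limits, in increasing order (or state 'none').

Compare each point to [47.110, 48.452]: sample 2 = 46.821 < LCL.

2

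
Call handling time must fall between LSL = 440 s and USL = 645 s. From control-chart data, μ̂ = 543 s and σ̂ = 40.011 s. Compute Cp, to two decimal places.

0.85

Cp = (USL − LSL) / (6σ̂) = (645 − 440) / (6 × 40.011) = 205.0000 / 240.0660 = 0.8539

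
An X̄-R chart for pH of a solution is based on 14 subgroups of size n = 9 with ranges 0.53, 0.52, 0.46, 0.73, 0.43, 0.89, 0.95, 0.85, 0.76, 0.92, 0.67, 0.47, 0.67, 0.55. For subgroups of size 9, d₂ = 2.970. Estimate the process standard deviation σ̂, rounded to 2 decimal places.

R̄ = (0.53 + 0.52 + 0.46 + 0.73 + 0.43 + 0.89 + 0.95 + 0.85 + 0.76 + 0.92 + 0.67 + 0.47 + 0.67 + 0.55) / 14 = 0.6714
σ̂ = R̄ / d₂ = 0.6714 / 2.970 = 0.2261

0.23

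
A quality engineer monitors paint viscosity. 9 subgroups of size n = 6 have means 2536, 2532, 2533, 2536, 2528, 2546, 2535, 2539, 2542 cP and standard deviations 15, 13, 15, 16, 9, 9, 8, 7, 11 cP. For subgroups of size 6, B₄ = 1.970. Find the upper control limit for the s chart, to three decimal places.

22.546

s̄ = (15 + 13 + 15 + 16 + 9 + 9 + 8 + 7 + 11) / 9 = 11.4444
UCL_s = B₄·s̄ = 1.970 × 11.4444 = 22.5456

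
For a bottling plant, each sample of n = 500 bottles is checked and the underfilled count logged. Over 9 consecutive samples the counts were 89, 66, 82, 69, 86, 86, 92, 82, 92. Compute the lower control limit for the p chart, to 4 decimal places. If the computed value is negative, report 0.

p̄ = Σdᵢ / (k·n) = 744 / (9 × 500) = 0.16533
LCL = p̄ − 3·√(p̄(1−p̄)/n) = 0.16533 − 3 × 0.01661 = 0.11549

0.1155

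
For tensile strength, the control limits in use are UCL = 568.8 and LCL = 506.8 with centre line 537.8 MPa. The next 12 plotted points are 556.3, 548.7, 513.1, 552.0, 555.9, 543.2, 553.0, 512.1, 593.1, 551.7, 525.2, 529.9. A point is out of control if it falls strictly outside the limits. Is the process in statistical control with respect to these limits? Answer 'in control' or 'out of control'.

Compare each point to [506.8, 568.8]: sample 9 = 593.1 > UCL.

out of control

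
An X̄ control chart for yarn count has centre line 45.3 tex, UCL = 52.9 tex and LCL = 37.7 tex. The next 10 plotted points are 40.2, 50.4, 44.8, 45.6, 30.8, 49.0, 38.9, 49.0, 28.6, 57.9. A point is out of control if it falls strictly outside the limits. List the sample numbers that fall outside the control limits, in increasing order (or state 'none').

5, 9, 10

Compare each point to [37.7, 52.9]: sample 5 = 30.8 < LCL; sample 9 = 28.6 < LCL; sample 10 = 57.9 > UCL.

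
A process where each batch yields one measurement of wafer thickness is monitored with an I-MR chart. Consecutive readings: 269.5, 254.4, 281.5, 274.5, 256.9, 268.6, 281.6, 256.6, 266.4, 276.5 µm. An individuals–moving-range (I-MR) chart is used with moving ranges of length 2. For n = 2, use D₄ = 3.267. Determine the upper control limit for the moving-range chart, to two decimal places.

Moving ranges: 15.1, 27.1, 7.0, 17.6, 11.7, 13.0, 25.0, 9.8, 10.1; M̄R̄ = 136.4000 / 9 = 15.1556
UCL_MR = D₄·M̄R̄ = 3.267 × 15.1556 = 49.5132

49.51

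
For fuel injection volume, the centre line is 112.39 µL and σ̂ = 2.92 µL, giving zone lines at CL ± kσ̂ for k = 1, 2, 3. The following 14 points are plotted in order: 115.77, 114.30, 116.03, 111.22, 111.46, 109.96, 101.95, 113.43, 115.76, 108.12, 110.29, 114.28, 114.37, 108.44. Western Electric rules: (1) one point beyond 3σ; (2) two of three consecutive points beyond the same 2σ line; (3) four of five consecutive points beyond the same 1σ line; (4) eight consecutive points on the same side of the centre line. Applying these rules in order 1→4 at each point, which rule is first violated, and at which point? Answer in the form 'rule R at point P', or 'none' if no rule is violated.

rule 1 at point 7

Zone of each point (C = within 1σ̂, B = 1σ̂–2σ̂, A = 2σ̂–3σ̂, * = beyond 3σ̂; sign = side of CL): 1:+B, 2:+C, 3:+B, 4:-C, 5:-C, 6:-C, 7:-*, 8:+C, 9:+B, 10:-B, 11:-C, 12:+C, 13:+C, 14:-B
Rule 1 (one point beyond the 3σ limits) is satisfied at point 7.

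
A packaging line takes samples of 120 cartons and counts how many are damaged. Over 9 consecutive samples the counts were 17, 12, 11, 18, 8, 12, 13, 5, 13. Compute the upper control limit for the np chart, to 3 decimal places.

p̄ = Σdᵢ / (k·n) = 109 / (9 × 120) = 0.10093
UCL = np̄ + 3·√(np̄(1−p̄)) = 12.1111 + 3 × √(12.1111×0.89907) = 12.1111 + 3 × 3.2998 = 22.0106

22.011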